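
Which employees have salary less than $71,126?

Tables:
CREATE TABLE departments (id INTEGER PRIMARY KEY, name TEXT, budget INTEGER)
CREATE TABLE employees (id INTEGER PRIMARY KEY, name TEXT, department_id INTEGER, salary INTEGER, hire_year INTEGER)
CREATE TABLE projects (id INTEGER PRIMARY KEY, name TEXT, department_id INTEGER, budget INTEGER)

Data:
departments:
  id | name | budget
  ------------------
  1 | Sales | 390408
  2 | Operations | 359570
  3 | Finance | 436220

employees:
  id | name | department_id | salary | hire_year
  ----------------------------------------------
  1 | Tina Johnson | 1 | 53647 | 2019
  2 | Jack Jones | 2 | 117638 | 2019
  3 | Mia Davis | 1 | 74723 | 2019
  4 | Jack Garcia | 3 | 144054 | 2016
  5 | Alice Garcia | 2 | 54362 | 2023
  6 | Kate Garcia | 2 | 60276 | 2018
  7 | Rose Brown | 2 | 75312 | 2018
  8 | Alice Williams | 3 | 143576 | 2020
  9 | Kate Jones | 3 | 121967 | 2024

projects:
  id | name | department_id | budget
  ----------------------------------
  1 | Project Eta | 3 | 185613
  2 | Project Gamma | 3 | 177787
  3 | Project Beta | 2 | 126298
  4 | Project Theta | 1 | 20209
SELECT name, salary FROM employees WHERE salary < 71126

Execution result:
name | salary
Tina Johnson | 53647
Alice Garcia | 54362
Kate Garcia | 60276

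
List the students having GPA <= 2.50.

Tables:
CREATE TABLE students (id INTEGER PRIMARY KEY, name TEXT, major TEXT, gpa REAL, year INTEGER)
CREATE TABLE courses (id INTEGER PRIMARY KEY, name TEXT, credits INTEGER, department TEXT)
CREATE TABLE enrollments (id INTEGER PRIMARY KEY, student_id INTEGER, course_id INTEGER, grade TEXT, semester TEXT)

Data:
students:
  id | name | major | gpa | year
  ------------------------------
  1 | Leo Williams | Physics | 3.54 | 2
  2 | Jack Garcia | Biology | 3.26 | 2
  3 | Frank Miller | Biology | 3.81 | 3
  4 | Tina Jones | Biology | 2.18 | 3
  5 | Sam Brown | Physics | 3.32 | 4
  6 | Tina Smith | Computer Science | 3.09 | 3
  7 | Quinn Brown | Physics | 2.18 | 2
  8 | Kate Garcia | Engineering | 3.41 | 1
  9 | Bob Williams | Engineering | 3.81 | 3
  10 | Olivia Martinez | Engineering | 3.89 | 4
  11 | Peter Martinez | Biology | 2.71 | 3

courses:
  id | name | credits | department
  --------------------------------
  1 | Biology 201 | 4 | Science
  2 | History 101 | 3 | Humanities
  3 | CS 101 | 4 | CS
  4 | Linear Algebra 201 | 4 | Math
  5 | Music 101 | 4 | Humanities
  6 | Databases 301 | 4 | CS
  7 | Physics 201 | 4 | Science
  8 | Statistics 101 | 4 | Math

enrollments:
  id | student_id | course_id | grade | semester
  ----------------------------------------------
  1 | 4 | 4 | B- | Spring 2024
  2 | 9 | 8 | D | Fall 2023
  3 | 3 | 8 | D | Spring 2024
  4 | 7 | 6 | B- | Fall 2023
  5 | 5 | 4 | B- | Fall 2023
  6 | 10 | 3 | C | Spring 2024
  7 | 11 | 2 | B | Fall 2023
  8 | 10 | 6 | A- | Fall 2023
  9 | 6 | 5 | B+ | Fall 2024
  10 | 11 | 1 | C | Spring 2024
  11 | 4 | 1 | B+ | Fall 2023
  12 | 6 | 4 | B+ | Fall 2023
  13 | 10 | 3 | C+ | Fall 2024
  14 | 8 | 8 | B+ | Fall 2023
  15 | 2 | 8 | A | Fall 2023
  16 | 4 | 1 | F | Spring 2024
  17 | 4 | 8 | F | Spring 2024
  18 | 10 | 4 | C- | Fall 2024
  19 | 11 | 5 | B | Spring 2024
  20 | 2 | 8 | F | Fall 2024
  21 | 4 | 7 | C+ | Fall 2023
SELECT name, gpa FROM students WHERE gpa <= 2.5

Execution result:
name | gpa
Tina Jones | 2.18
Quinn Brown | 2.18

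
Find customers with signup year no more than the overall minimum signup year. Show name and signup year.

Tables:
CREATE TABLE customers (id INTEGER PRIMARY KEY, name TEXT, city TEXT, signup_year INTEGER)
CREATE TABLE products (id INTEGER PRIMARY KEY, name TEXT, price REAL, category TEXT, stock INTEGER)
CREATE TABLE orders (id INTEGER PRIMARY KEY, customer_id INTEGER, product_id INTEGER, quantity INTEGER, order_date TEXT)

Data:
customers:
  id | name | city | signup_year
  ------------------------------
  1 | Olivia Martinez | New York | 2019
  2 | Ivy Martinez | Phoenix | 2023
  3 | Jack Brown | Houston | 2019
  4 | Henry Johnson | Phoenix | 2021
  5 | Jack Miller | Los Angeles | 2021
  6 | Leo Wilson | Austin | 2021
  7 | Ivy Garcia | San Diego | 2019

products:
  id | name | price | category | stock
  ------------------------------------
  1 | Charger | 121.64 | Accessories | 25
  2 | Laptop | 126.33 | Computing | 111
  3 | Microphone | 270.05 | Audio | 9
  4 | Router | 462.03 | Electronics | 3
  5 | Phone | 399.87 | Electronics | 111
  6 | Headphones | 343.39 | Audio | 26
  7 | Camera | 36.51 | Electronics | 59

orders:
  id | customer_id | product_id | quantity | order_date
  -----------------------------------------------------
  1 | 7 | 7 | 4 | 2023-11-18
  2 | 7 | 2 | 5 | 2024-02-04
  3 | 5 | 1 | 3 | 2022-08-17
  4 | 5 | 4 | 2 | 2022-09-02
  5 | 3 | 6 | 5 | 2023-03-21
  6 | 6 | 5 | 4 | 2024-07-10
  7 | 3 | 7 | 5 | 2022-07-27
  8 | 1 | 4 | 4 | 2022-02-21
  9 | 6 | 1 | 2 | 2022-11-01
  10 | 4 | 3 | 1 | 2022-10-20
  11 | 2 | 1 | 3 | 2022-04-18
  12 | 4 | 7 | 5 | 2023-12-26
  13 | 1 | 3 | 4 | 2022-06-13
SELECT name, signup_year FROM customers WHERE signup_year <= (SELECT MIN(signup_year) FROM customers)

Execution result:
name | signup_year
Olivia Martinez | 2019
Jack Brown | 2019
Ivy Garcia | 2019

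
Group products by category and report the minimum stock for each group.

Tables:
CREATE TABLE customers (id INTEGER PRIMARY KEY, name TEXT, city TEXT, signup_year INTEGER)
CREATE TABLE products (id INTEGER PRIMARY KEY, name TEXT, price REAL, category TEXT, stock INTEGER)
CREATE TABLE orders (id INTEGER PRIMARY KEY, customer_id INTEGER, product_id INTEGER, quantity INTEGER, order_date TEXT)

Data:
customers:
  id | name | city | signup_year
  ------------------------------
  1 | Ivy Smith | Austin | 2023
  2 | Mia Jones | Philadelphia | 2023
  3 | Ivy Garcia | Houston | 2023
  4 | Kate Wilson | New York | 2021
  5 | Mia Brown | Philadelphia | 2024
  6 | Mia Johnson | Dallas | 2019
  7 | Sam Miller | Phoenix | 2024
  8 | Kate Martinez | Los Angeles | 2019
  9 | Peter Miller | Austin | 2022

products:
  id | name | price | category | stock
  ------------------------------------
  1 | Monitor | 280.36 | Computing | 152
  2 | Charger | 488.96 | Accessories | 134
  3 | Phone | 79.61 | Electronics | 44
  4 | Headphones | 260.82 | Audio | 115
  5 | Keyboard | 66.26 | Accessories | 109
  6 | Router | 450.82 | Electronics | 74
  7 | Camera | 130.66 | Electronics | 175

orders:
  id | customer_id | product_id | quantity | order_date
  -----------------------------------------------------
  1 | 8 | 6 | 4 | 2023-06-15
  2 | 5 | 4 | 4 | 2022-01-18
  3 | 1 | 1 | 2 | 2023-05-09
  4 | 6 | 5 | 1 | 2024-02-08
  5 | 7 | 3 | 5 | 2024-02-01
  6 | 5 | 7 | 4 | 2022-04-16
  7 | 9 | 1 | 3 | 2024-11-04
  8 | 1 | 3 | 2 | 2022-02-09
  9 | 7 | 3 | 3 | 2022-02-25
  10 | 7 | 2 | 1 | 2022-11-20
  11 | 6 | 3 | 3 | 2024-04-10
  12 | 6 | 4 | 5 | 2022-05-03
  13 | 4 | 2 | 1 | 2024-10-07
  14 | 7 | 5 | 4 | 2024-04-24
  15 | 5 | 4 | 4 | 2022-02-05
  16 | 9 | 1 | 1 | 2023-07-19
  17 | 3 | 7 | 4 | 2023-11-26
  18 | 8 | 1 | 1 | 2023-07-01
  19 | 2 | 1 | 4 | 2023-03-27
SELECT category, MIN(stock) AS min_stock FROM products GROUP BY category

Execution result:
category | min_stock
Accessories | 109
Audio | 115
Computing | 152
Electronics | 44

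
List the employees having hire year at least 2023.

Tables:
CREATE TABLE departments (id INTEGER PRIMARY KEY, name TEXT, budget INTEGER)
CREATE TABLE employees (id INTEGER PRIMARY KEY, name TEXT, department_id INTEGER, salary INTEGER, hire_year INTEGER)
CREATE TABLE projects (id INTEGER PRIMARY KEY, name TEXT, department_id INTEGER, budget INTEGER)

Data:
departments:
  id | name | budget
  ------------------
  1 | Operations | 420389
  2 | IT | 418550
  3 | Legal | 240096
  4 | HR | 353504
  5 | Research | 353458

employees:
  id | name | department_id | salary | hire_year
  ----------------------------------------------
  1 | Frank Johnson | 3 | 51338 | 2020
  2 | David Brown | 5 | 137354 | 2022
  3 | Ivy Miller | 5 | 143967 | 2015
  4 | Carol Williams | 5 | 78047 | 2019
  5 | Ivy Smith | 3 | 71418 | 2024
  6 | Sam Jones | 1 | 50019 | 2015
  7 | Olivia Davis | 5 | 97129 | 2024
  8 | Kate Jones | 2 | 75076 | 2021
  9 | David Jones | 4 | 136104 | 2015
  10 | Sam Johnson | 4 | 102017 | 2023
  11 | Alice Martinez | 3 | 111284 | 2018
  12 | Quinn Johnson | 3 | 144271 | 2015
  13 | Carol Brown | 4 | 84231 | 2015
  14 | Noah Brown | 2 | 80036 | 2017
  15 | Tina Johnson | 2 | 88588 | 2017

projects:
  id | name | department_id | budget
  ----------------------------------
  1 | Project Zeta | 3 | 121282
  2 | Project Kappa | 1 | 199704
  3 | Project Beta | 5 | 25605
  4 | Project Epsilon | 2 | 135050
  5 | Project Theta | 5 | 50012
SELECT name, hire_year FROM employees WHERE hire_year >= 2023

Execution result:
name | hire_year
Ivy Smith | 2024
Olivia Davis | 2024
Sam Johnson | 2023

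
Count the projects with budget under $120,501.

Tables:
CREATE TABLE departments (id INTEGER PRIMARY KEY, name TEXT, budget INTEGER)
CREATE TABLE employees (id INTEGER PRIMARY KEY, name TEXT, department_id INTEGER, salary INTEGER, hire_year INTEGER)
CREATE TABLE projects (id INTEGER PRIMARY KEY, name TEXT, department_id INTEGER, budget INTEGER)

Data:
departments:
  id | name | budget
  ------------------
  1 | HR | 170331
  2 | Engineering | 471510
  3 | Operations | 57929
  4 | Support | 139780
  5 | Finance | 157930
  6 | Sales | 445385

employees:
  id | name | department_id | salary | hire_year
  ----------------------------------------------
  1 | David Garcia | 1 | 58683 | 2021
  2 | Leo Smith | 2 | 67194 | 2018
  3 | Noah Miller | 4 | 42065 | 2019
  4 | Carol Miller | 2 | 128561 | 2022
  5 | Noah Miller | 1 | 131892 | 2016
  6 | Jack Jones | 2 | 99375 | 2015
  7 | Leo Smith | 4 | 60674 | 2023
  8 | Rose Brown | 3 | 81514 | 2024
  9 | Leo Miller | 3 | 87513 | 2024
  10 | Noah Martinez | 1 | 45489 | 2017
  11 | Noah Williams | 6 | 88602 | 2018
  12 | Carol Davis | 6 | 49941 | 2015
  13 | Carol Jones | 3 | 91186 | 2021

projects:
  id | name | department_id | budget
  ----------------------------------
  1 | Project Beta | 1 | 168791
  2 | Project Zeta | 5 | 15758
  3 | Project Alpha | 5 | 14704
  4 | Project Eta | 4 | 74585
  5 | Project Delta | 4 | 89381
SELECT COUNT(*) FROM projects WHERE budget < 120501

Execution result:
4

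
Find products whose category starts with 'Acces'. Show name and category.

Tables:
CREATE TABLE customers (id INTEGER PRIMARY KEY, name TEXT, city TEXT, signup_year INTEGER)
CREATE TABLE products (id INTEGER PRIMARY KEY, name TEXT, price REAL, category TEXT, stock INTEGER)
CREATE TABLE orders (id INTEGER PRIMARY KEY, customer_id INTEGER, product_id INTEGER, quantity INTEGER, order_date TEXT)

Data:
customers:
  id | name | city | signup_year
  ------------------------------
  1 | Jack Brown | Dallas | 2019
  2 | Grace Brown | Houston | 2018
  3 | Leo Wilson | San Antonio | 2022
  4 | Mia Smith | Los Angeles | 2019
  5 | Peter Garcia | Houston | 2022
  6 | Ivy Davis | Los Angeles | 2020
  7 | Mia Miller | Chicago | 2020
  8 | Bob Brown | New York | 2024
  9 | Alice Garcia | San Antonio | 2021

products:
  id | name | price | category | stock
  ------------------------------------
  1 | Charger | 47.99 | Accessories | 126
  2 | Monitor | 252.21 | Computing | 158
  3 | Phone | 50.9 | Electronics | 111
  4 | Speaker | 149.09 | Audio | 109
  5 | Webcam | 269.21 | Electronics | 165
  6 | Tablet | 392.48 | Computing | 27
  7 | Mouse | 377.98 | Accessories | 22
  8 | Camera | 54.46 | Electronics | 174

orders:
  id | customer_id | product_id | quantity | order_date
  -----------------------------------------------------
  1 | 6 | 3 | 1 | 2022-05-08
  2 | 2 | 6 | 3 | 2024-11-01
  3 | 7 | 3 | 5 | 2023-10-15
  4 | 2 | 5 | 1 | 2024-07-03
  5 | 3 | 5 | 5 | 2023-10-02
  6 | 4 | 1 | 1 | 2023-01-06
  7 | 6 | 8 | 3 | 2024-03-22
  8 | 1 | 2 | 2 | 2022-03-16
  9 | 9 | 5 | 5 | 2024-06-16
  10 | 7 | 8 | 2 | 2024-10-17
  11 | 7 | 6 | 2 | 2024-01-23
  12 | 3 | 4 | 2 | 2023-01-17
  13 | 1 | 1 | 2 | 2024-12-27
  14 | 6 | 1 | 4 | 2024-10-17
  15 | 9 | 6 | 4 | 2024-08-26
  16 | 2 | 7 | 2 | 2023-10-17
SELECT name, category FROM products WHERE category LIKE 'Acces%'

Execution result:
name | category
Charger | Accessories
Mouse | Accessories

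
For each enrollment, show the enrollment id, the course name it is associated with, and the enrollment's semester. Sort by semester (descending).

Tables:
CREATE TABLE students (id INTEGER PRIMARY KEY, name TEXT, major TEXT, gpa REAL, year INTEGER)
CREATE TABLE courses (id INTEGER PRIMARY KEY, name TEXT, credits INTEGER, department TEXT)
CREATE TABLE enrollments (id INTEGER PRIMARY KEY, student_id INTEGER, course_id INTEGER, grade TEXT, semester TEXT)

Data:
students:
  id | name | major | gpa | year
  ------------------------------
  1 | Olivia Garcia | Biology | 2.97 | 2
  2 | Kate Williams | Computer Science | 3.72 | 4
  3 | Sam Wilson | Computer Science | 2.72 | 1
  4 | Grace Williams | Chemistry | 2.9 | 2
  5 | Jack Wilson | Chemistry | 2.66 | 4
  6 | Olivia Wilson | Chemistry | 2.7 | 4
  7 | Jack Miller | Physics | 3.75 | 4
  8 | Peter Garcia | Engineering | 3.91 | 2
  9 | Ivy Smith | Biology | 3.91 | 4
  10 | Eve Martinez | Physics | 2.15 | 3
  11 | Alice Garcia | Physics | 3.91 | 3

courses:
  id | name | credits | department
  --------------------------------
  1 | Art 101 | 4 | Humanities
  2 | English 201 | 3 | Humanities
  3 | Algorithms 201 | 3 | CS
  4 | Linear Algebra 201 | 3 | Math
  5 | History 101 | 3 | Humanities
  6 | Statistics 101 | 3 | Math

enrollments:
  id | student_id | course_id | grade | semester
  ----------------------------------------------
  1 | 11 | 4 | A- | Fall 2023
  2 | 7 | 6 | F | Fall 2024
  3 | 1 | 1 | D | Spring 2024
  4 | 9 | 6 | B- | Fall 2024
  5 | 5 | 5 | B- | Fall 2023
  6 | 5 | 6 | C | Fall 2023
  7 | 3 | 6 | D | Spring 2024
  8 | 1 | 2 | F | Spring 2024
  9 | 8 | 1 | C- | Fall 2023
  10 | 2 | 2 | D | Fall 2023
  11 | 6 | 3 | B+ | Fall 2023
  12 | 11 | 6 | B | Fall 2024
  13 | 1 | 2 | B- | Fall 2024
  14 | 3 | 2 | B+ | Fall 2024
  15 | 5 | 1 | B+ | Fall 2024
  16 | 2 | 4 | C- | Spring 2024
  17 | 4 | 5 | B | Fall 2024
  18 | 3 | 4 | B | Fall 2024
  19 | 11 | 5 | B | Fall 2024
SELECT c.id, p.name AS course, c.semester FROM enrollments c JOIN courses p ON c.course_id = p.id ORDER BY c.semester DESC

Execution result:
id | course | semester
3 | Art 101 | Spring 2024
7 | Statistics 101 | Spring 2024
8 | English 201 | Spring 2024
16 | Linear Algebra 201 | Spring 2024
2 | Statistics 101 | Fall 2024
4 | Statistics 101 | Fall 2024
12 | Statistics 101 | Fall 2024
13 | English 201 | Fall 2024
14 | English 201 | Fall 2024
15 | Art 101 | Fall 2024
17 | History 101 | Fall 2024
18 | Linear Algebra 201 | Fall 2024
19 | History 101 | Fall 2024
1 | Linear Algebra 201 | Fall 2023
5 | History 101 | Fall 2023
6 | Statistics 101 | Fall 2023
9 | Art 101 | Fall 2023
10 | English 201 | Fall 2023
11 | Algorithms 201 | Fall 2023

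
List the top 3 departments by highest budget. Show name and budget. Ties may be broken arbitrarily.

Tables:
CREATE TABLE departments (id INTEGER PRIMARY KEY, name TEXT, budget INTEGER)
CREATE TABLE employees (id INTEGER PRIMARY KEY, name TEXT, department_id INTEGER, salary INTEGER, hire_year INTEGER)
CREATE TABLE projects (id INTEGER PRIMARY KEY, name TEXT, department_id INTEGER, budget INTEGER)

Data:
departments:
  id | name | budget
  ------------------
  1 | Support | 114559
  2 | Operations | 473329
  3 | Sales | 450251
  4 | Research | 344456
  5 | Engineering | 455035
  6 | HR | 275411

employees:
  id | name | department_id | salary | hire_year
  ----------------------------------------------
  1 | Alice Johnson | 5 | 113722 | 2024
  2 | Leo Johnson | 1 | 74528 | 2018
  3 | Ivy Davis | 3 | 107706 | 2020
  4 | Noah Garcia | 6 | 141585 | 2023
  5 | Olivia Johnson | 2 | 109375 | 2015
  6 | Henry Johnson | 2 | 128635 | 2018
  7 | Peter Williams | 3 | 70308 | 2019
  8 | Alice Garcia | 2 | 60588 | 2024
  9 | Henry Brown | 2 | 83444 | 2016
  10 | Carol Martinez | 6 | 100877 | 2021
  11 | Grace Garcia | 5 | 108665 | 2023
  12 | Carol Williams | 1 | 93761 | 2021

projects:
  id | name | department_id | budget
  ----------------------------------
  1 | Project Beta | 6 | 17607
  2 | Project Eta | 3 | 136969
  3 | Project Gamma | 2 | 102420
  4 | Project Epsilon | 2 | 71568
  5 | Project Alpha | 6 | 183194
SELECT name, budget FROM departments ORDER BY budget DESC LIMIT 3

Execution result:
name | budget
Operations | 473329
Engineering | 455035
Sales | 450251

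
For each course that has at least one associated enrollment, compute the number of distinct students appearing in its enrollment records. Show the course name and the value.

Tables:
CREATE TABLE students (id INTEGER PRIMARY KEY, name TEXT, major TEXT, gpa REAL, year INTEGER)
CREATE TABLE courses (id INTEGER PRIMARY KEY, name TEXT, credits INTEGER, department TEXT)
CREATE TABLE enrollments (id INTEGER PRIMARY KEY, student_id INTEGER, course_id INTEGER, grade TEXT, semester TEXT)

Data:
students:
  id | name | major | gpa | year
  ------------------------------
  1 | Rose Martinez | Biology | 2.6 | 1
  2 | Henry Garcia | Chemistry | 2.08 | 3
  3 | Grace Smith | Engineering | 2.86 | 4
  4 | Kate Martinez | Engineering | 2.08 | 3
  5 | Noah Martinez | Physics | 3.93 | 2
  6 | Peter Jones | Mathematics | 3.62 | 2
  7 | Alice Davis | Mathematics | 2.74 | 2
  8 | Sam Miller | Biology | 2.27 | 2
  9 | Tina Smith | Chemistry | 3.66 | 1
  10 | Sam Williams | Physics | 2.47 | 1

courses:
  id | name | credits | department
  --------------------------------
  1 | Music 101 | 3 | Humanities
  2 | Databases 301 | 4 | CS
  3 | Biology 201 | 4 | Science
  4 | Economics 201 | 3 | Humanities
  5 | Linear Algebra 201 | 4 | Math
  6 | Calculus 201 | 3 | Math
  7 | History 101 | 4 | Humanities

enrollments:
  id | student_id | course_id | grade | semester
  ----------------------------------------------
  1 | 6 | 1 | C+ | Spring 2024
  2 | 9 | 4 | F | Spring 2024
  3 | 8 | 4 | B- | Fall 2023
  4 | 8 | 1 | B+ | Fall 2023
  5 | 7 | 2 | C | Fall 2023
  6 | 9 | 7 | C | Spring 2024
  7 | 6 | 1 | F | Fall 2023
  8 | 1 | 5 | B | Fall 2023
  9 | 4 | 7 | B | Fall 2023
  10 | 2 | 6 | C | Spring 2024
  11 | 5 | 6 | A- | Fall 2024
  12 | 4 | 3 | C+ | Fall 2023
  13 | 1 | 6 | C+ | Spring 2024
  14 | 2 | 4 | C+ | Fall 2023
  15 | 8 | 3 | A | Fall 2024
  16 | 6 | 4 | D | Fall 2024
SELECT p.name, COUNT(DISTINCT c.student_id) AS distinct_student_count FROM enrollments c JOIN courses p ON c.course_id = p.id GROUP BY p.id, p.name

Execution result:
name | distinct_student_count
Music 101 | 2
Databases 301 | 1
Biology 201 | 2
Economics 201 | 4
Linear Algebra 201 | 1
Calculus 201 | 3
History 101 | 2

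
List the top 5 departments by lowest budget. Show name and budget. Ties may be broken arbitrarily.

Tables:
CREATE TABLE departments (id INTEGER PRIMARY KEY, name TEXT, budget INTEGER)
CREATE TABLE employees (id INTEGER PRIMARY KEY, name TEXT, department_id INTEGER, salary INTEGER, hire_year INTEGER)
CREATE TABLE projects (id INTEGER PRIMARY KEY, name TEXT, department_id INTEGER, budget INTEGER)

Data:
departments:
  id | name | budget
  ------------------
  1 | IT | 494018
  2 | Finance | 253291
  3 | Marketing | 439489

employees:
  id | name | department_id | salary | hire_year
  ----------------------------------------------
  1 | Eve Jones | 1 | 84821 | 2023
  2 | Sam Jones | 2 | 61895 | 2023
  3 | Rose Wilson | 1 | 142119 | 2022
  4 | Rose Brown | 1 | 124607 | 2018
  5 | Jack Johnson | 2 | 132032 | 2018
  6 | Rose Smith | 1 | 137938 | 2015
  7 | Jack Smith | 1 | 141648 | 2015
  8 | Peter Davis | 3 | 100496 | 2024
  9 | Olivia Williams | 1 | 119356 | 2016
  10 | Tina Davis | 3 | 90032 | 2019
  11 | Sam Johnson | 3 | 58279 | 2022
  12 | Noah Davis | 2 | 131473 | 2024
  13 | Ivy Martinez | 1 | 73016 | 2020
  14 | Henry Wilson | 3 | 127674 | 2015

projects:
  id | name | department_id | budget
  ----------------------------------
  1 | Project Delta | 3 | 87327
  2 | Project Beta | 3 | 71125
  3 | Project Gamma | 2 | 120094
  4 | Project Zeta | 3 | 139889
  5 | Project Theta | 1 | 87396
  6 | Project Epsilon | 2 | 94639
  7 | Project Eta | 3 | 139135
SELECT name, budget FROM departments ORDER BY budget ASC LIMIT 5

Execution result:
name | budget
Finance | 253291
Marketing | 439489
IT | 494018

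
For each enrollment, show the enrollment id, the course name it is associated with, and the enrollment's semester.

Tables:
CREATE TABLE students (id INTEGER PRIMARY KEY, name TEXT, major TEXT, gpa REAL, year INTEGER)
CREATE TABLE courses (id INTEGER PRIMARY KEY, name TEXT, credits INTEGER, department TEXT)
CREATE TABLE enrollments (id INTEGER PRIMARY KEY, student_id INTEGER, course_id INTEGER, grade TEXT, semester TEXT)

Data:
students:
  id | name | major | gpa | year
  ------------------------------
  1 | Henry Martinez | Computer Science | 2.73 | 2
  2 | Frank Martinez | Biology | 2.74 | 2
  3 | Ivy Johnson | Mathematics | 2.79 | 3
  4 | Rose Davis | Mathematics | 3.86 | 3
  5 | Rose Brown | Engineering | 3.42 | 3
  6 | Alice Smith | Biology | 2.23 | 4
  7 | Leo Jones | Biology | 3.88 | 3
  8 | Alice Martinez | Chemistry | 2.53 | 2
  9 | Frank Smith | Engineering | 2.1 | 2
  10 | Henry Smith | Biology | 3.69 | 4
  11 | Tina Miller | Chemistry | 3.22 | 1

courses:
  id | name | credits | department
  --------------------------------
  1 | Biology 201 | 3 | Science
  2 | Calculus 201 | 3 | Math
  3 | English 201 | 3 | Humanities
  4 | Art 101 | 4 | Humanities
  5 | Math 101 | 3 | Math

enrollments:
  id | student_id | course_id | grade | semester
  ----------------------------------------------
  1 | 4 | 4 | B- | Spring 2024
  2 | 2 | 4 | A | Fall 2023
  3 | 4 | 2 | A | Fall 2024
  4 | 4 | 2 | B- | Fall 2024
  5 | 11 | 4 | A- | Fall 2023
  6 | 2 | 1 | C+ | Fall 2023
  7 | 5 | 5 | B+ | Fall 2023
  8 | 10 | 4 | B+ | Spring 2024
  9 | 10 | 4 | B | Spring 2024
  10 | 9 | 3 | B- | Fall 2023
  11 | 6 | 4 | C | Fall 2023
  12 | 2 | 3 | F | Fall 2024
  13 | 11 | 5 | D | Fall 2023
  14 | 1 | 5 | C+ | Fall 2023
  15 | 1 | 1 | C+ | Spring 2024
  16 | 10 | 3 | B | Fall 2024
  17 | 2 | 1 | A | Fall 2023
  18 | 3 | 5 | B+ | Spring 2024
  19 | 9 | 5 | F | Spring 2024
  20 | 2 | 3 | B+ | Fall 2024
SELECT c.id, p.name AS course, c.semester FROM enrollments c JOIN courses p ON c.course_id = p.id

Execution result:
id | course | semester
1 | Art 101 | Spring 2024
2 | Art 101 | Fall 2023
3 | Calculus 201 | Fall 2024
4 | Calculus 201 | Fall 2024
5 | Art 101 | Fall 2023
6 | Biology 201 | Fall 2023
7 | Math 101 | Fall 2023
8 | Art 101 | Spring 2024
9 | Art 101 | Spring 2024
10 | English 201 | Fall 2023
11 | Art 101 | Fall 2023
12 | English 201 | Fall 2024
13 | Math 101 | Fall 2023
14 | Math 101 | Fall 2023
15 | Biology 201 | Spring 2024
16 | English 201 | Fall 2024
17 | Biology 201 | Fall 2023
18 | Math 101 | Spring 2024
19 | Math 101 | Spring 2024
20 | English 201 | Fall 2024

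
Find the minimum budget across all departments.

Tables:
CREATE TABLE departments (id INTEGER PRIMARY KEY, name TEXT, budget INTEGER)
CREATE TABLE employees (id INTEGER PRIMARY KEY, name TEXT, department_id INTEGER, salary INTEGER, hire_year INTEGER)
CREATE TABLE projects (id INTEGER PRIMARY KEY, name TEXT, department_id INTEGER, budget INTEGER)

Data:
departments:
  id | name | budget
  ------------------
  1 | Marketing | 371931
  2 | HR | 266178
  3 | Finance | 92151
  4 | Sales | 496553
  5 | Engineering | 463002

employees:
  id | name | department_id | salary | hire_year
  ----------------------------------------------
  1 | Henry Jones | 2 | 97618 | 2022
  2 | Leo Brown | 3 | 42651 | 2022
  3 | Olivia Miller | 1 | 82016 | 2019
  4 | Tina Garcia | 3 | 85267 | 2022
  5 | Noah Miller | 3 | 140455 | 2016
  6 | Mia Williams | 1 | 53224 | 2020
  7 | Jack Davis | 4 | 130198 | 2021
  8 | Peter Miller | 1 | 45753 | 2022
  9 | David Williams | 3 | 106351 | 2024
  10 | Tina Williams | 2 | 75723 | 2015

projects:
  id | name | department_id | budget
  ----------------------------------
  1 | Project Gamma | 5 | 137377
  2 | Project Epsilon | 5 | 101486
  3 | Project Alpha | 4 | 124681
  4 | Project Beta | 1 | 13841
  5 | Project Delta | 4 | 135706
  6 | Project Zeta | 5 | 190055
SELECT MIN(budget) FROM departments

Execution result:
92151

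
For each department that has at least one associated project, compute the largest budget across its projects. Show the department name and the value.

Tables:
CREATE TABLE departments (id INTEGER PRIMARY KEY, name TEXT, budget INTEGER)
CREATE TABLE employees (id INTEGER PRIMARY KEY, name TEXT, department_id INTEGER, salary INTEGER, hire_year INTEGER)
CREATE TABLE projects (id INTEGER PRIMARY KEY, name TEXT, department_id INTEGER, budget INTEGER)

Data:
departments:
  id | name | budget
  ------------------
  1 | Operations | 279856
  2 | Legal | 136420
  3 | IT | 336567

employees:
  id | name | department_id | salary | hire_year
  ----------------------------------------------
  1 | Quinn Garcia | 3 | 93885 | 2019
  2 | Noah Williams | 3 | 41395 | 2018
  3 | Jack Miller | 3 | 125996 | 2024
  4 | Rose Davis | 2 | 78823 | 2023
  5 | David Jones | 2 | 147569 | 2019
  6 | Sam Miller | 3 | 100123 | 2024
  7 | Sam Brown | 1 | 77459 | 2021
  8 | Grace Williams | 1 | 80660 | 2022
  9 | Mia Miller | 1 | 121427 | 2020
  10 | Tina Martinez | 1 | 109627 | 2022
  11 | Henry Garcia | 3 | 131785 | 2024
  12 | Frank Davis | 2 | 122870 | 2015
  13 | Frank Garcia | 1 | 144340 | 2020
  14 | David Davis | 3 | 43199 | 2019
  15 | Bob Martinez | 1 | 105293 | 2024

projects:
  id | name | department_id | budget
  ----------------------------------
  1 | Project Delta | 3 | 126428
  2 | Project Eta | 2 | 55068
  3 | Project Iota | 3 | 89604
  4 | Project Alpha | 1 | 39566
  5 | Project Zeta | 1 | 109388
SELECT p.name, MAX(c.budget) AS max_budget FROM projects c JOIN departments p ON c.department_id = p.id GROUP BY p.id, p.name

Execution result:
name | max_budget
Operations | 109388
Legal | 55068
IT | 126428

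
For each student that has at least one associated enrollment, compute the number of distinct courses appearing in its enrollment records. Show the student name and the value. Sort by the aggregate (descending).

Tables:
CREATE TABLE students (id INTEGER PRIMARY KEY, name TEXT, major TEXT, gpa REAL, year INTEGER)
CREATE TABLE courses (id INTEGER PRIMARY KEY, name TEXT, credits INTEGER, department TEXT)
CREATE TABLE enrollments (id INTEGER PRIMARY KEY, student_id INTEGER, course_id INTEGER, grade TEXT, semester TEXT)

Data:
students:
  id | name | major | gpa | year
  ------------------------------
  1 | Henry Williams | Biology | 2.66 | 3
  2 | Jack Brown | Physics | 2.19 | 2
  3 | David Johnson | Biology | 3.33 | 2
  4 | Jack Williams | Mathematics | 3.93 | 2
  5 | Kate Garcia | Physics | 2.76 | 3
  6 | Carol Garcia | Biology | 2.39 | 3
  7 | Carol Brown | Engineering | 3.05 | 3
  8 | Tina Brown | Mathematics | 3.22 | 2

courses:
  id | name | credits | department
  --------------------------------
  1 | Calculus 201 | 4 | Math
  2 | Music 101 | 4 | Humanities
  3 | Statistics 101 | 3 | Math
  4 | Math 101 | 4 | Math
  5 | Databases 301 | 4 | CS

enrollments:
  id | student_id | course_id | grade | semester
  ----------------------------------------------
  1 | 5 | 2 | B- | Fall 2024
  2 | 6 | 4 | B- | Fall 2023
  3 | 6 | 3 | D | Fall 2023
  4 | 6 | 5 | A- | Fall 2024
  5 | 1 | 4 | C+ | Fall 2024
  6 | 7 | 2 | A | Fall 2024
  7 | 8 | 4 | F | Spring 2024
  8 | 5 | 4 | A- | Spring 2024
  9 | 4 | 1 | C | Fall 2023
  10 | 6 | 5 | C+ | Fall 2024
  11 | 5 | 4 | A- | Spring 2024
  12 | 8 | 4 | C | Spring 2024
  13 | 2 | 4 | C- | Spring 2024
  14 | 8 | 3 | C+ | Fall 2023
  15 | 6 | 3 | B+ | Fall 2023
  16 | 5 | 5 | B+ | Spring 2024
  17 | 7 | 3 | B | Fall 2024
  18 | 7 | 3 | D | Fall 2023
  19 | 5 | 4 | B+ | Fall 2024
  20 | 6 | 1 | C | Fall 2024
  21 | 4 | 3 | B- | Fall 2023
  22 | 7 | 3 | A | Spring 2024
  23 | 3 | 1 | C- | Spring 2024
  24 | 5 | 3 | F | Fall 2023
SELECT p.name, COUNT(DISTINCT c.course_id) AS distinct_course_count FROM enrollments c JOIN students p ON c.student_id = p.id GROUP BY p.id, p.name ORDER BY distinct_course_count DESC

Execution result:
name | distinct_course_count
Kate Garcia | 4
Carol Garcia | 4
Jack Williams | 2
Carol Brown | 2
Tina Brown | 2
Henry Williams | 1
Jack Brown | 1
David Johnson | 1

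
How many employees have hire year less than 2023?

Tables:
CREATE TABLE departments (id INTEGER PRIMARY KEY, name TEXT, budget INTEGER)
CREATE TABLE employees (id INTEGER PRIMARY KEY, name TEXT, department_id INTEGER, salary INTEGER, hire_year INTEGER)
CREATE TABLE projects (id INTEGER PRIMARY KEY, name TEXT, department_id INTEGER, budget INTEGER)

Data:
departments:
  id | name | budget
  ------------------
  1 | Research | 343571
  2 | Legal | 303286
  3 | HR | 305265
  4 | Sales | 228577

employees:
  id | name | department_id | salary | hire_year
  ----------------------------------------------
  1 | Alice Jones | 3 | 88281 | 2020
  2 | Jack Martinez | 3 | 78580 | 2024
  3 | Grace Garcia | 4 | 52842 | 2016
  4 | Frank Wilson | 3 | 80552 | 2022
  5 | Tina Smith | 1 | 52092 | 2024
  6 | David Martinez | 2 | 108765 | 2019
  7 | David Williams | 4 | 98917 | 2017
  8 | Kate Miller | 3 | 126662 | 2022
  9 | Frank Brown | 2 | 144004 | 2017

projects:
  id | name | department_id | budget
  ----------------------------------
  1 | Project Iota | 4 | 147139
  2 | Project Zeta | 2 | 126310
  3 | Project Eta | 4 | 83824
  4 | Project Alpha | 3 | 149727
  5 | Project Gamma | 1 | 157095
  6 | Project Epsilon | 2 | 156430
SELECT COUNT(*) FROM employees WHERE hire_year < 2023

Execution result:
7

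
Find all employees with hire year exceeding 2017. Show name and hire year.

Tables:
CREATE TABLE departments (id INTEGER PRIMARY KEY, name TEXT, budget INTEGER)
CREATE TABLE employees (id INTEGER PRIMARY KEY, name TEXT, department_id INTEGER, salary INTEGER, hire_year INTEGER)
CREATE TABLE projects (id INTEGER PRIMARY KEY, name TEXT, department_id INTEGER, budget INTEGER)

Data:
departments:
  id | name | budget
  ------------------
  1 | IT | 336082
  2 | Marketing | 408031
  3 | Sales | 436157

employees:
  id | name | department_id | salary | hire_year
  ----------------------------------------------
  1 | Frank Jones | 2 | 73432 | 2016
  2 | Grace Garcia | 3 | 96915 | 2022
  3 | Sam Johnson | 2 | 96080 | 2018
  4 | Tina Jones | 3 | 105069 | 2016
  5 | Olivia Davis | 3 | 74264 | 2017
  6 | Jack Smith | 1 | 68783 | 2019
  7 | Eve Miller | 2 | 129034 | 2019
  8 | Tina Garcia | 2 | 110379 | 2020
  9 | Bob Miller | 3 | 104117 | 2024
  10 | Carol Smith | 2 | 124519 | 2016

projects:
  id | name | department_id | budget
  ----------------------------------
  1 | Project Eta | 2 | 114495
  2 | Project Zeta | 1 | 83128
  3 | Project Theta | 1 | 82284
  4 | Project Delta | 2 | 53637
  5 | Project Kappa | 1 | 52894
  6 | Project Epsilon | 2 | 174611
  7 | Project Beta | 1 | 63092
SELECT name, hire_year FROM employees WHERE hire_year > 2017

Execution result:
name | hire_year
Grace Garcia | 2022
Sam Johnson | 2018
Jack Smith | 2019
Eve Miller | 2019
Tina Garcia | 2020
Bob Miller | 2024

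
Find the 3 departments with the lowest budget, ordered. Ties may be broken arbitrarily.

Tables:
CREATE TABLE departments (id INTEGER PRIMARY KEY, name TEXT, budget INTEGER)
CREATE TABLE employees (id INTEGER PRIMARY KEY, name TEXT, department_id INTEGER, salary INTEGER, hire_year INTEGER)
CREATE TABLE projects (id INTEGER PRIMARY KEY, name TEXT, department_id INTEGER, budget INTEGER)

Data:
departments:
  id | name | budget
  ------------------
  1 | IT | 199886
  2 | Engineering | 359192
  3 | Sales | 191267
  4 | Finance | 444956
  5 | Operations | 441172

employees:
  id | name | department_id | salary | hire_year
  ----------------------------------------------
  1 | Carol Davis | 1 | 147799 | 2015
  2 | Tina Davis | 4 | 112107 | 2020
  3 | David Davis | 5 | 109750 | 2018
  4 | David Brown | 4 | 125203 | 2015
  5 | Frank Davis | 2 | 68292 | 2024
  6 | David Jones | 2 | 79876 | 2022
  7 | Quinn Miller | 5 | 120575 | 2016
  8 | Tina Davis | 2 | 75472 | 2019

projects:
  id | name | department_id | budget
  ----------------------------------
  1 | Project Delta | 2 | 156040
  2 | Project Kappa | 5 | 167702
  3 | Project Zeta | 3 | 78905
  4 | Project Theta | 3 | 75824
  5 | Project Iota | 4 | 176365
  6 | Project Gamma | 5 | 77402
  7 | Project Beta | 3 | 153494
SELECT name, budget FROM departments ORDER BY budget ASC LIMIT 3

Execution result:
name | budget
Sales | 191267
IT | 199886
Engineering | 359192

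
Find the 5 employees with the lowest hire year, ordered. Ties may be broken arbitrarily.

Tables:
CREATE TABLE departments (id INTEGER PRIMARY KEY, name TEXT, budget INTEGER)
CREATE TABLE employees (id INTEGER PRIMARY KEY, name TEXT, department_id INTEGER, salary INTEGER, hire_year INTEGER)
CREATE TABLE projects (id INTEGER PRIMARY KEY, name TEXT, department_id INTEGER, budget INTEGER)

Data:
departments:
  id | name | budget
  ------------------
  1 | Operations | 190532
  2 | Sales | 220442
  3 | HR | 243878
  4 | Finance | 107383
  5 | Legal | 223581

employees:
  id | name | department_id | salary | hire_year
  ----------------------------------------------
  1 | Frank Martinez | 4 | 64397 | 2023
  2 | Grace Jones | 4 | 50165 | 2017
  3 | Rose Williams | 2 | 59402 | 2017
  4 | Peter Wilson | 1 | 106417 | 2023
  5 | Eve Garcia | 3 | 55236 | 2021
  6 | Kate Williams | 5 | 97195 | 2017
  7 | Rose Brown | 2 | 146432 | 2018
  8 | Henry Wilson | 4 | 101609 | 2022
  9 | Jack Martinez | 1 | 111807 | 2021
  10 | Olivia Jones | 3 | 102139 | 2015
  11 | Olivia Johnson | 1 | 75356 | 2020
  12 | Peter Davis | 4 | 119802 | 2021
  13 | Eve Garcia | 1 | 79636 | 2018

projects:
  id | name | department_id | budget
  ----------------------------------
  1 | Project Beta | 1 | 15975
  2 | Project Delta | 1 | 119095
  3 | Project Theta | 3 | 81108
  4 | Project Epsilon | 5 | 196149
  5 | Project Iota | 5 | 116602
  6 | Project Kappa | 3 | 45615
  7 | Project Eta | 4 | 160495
SELECT name, hire_year FROM employees ORDER BY hire_year ASC LIMIT 5

Execution result:
name | hire_year
Olivia Jones | 2015
Grace Jones | 2017
Rose Williams | 2017
Kate Williams | 2017
Rose Brown | 2018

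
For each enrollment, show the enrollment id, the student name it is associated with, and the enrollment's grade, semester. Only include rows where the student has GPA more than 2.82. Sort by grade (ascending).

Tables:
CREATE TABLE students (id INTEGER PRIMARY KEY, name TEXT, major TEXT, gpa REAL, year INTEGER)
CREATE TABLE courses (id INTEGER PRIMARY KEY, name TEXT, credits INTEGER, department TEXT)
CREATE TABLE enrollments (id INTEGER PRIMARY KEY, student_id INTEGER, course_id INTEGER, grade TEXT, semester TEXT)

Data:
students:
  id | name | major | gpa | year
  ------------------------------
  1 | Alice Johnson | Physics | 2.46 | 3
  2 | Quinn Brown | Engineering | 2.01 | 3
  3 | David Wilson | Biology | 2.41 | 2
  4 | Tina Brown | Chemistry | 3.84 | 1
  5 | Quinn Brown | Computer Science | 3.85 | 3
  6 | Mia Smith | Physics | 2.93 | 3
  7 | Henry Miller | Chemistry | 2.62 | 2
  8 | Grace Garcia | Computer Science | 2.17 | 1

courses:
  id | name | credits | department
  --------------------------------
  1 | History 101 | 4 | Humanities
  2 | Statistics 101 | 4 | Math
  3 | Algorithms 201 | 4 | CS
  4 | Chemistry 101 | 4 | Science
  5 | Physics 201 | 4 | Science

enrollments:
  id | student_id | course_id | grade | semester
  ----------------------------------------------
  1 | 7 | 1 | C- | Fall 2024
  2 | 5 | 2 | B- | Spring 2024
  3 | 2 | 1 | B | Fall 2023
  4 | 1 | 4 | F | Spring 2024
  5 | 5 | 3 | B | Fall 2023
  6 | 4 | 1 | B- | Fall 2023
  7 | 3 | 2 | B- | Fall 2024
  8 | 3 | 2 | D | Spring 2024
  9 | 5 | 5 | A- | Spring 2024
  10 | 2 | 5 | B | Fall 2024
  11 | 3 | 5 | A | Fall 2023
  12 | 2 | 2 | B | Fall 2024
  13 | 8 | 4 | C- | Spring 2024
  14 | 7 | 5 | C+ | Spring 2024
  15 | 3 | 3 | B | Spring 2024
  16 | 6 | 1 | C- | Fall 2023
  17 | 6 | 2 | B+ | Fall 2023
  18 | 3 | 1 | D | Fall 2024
SELECT c.id, p.name AS student, c.grade, c.semester FROM enrollments c JOIN students p ON c.student_id = p.id WHERE p.gpa > 2.82 ORDER BY c.grade ASC

Execution result:
id | student | grade | semester
9 | Quinn Brown | A- | Spring 2024
5 | Quinn Brown | B | Fall 2023
17 | Mia Smith | B+ | Fall 2023
2 | Quinn Brown | B- | Spring 2024
6 | Tina Brown | B- | Fall 2023
16 | Mia Smith | C- | Fall 2023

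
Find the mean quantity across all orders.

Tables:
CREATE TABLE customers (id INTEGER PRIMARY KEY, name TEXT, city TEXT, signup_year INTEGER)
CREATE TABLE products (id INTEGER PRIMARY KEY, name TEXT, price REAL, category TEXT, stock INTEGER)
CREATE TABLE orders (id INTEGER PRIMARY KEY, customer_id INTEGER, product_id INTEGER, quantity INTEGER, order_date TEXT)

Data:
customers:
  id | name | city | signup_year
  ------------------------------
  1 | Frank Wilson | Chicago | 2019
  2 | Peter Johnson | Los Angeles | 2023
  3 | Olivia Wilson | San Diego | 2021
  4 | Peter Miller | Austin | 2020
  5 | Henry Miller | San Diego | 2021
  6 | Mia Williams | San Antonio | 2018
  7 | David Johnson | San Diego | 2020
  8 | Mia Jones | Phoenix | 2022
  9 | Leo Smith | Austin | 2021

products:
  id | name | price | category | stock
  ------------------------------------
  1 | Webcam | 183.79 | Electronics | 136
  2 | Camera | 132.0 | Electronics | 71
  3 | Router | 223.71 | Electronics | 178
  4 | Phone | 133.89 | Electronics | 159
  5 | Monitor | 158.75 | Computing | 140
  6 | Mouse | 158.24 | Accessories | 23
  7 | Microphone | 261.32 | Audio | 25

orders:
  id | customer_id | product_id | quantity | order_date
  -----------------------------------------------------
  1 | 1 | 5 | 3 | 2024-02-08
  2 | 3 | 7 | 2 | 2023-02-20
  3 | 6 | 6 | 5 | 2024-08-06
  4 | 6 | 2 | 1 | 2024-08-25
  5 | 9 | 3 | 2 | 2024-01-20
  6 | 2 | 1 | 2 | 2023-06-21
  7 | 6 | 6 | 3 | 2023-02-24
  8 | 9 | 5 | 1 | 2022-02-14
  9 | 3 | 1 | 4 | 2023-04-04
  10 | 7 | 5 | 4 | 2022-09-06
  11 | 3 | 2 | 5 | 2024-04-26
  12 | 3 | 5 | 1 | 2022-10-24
SELECT AVG(quantity) FROM orders

Execution result:
2.75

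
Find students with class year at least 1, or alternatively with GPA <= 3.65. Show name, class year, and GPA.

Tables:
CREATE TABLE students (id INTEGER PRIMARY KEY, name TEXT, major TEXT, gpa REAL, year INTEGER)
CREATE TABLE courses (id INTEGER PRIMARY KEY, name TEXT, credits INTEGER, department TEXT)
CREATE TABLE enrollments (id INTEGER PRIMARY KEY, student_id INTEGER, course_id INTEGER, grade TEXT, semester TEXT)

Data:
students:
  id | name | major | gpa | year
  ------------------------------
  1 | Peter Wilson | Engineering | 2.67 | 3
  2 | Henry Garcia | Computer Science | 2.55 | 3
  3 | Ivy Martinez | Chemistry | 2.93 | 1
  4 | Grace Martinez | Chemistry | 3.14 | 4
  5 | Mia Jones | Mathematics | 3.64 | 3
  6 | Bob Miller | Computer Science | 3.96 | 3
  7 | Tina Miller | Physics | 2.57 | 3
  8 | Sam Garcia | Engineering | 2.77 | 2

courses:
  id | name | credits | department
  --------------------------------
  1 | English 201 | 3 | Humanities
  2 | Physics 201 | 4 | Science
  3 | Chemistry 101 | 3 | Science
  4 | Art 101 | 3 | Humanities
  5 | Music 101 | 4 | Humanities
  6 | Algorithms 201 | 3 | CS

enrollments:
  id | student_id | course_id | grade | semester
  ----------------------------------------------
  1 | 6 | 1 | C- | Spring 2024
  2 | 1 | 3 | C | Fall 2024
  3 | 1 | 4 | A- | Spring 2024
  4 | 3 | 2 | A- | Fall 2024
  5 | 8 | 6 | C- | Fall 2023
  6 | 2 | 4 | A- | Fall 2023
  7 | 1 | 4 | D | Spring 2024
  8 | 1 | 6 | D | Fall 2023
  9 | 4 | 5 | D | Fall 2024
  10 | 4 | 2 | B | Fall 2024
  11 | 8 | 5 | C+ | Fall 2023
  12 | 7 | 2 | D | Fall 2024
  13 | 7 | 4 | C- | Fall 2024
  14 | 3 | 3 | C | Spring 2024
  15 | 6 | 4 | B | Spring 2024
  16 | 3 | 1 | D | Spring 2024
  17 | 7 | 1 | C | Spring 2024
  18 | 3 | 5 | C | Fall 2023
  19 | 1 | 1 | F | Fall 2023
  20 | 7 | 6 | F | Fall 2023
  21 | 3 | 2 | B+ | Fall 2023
SELECT name, year, gpa FROM students WHERE year >= 1 OR gpa <= 3.65

Execution result:
name | year | gpa
Peter Wilson | 3 | 2.67
Henry Garcia | 3 | 2.55
Ivy Martinez | 1 | 2.93
Grace Martinez | 4 | 3.14
Mia Jones | 3 | 3.64
Bob Miller | 3 | 3.96
Tina Miller | 3 | 2.57
Sam Garcia | 2 | 2.77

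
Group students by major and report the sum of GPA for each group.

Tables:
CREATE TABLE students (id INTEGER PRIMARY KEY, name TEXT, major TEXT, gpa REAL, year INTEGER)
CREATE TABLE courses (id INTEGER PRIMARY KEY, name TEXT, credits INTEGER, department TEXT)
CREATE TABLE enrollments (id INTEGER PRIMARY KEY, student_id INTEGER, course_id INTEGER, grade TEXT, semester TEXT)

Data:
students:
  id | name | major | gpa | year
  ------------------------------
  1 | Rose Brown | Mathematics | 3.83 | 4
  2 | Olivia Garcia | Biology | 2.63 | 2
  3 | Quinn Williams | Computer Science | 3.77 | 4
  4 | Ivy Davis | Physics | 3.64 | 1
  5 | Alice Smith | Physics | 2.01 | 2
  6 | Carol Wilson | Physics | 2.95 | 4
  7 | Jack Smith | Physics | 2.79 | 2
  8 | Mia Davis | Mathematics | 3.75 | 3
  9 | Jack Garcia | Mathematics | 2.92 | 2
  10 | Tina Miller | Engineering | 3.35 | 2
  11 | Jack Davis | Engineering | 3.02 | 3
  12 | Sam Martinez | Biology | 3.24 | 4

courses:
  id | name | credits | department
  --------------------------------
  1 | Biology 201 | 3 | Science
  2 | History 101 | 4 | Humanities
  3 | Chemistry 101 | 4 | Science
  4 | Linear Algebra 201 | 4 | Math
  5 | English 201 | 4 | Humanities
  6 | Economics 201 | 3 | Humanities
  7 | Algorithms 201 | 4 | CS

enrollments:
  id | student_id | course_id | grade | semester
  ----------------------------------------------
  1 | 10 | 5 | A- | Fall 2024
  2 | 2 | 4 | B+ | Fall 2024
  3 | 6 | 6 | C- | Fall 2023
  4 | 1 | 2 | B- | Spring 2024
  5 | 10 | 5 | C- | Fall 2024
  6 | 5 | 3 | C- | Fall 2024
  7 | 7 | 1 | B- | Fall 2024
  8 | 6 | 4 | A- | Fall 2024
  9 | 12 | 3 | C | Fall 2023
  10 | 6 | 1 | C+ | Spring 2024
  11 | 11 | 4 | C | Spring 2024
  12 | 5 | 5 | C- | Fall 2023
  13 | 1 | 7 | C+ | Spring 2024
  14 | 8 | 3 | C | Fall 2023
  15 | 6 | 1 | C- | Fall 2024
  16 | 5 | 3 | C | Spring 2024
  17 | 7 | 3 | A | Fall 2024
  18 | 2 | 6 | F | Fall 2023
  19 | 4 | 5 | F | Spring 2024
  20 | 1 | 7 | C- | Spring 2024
SELECT major, SUM(gpa) AS sum_gpa FROM students GROUP BY major

Execution result:
major | sum_gpa
Biology | 5.87
Computer Science | 3.77
Engineering | 6.37
Mathematics | 10.50
Physics | 11.39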